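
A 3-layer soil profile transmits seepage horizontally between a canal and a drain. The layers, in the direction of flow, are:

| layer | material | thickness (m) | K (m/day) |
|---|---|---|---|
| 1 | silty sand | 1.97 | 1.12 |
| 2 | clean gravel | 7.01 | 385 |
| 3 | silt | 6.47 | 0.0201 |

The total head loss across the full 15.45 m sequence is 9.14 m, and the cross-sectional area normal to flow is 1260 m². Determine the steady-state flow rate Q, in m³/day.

Flow is perpendicular to layering, so the layers act in series and the equivalent K is the thickness-weighted harmonic mean.
Total thickness L = 1.97 + 7.01 + 6.47 = 15.45 m.
Σ(b_i/K_i) = 1.97/1.12 + 7.01/385 + 6.47/0.0201 = 323.7 d.
K_eq = L / Σ(b_i/K_i) = 15.45 / 323.7 = 0.04773 m/day.
Q = K_eq · A · (Δh/L) = 0.04773 × 1260 × (9.14/15.45) = 35.58 m³/day.

35.6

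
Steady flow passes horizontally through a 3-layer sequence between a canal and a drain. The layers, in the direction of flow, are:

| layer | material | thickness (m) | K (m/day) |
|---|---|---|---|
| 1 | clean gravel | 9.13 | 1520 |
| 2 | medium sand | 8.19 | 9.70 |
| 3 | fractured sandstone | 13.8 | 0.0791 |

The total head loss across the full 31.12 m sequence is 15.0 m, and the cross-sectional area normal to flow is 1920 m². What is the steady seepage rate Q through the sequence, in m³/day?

Flow is perpendicular to layering, so the layers act in series and the equivalent K is the thickness-weighted harmonic mean.
Total thickness L = 9.13 + 8.19 + 13.8 = 31.12 m.
Σ(b_i/K_i) = 9.13/1520 + 8.19/9.70 + 13.8/0.0791 = 175.3 d.
K_eq = L / Σ(b_i/K_i) = 31.12 / 175.3 = 0.1775 m/day.
Q = K_eq · A · (Δh/L) = 0.1775 × 1920 × (15.0/31.12) = 164.3 m³/day.

164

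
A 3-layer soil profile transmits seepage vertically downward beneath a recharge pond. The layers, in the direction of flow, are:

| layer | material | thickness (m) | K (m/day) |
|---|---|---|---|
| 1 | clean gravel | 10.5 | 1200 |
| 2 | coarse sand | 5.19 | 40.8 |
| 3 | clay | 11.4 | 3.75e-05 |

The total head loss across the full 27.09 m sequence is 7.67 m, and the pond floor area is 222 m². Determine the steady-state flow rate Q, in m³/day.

Flow is perpendicular to layering, so the layers act in series and the equivalent K is the thickness-weighted harmonic mean.
Total thickness L = 10.5 + 5.19 + 11.4 = 27.09 m.
Σ(b_i/K_i) = 10.5/1200 + 5.19/40.8 + 11.4/3.75e-05 = 3.040e+05 d.
K_eq = L / Σ(b_i/K_i) = 27.09 / 3.040e+05 = 8.911e-05 m/day.
Q = K_eq · A · (Δh/L) = 8.911e-05 × 222 × (7.67/27.09) = 0.005601 m³/day.

0.00560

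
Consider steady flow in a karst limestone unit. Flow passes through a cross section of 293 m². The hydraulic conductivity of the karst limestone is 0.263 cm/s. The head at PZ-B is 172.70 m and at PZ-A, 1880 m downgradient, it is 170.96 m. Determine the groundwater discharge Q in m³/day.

Convert K: 0.263 cm/s × 864 = 227.2 m/day.
Hydraulic gradient i = (172.70 − 170.96) / 1880 = 1.74 / 1880 = 0.0009255.
Darcy's law: Q = K · A · i = 227.2 × 293.0 × 0.0009255 = 61.62 m³/day.

61.6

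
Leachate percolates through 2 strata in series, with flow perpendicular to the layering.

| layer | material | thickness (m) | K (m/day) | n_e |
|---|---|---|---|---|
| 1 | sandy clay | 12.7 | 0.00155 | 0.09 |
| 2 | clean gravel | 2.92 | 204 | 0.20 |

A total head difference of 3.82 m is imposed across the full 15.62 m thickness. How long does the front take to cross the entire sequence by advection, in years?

With flow normal to the layers, continuity requires the same specific discharge q through every layer.
Σ(b_i/K_i) = 12.7/0.00155 + 2.92/204 = 8194 d.
q = Δh / Σ(b_i/K_i) = 3.82 / 8194 = 0.0004662 m/day.
In each layer the seepage velocity is v_i = q/n_i, so the layer transit time is t_i = b_i·n_i / q:
  layer 1 (sandy clay): t_1 = 12.7 × 0.09 / 0.0004662 = 2452 d
  layer 2 (clean gravel): t_2 = 2.92 × 0.20 / 0.0004662 = 1253 d
Total t = Σ t_i = 3704 days = 10.14 years.

10.1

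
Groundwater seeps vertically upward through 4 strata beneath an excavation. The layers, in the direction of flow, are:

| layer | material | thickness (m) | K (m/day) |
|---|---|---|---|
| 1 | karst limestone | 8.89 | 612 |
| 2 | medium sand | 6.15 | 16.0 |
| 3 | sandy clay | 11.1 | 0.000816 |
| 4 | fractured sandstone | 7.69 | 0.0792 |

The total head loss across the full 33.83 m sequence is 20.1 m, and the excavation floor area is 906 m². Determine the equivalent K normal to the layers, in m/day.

0.00247

Flow is perpendicular to layering, so the layers act in series and the equivalent K is the thickness-weighted harmonic mean.
Total thickness L = 8.89 + 6.15 + 11.1 + 7.69 = 33.83 m.
Σ(b_i/K_i) = 8.89/612 + 6.15/16.0 + 11.1/0.000816 + 7.69/0.0792 = 13700 d.
K_eq = L / Σ(b_i/K_i) = 33.83 / 13700 = 0.002469 m/day.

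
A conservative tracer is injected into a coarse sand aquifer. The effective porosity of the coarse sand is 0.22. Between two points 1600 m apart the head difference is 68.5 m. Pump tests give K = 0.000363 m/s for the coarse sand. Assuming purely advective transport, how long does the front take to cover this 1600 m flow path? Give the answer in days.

262

Convert K: 0.000363 m/s × 86400 = 31.36 m/day.
Hydraulic gradient i = Δh / L = 68.5 / 1600 = 0.04281.
Darcy flux q = K · i = 31.36 × 0.04281 = 1.343 m/day.
Seepage velocity v = q / n_e = 1.343 / 0.22 = 6.103 m/day.
Travel time t = L / v = 1600 / 6.103 = 262.2 days.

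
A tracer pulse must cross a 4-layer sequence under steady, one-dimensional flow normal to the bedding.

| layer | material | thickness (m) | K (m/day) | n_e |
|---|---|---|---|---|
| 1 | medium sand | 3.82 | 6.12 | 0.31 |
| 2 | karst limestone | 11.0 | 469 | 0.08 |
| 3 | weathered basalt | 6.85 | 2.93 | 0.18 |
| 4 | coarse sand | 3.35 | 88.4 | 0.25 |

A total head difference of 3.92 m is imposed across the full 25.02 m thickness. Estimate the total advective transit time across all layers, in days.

3.19

With flow normal to the layers, continuity requires the same specific discharge q through every layer.
Σ(b_i/K_i) = 3.82/6.12 + 11.0/469 + 6.85/2.93 + 3.35/88.4 = 3.023 d.
q = Δh / Σ(b_i/K_i) = 3.92 / 3.023 = 1.297 m/day.
In each layer the seepage velocity is v_i = q/n_i, so the layer transit time is t_i = b_i·n_i / q:
  layer 1 (medium sand): t_1 = 3.82 × 0.31 / 1.297 = 0.9133 d
  layer 2 (karst limestone): t_2 = 11.0 × 0.08 / 1.297 = 0.6787 d
  layer 3 (weathered basalt): t_3 = 6.85 × 0.18 / 1.297 = 0.9510 d
  layer 4 (coarse sand): t_4 = 3.35 × 0.25 / 1.297 = 0.6459 d
Total t = Σ t_i = 3.189 days.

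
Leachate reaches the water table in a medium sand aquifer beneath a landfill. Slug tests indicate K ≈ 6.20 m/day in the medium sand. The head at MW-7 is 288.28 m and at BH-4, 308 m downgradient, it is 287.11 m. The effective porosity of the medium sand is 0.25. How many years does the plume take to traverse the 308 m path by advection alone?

8.95

Hydraulic gradient i = (288.28 − 287.11) / 308 = 1.17 / 308 = 0.003799.
Darcy flux q = K · i = 6.200 × 0.003799 = 0.02355 m/day.
Seepage velocity v = q / n_e = 0.02355 / 0.25 = 0.09421 m/day.
Travel time t = L / v = 308 / 0.09421 = 3269 days = 8.951 years.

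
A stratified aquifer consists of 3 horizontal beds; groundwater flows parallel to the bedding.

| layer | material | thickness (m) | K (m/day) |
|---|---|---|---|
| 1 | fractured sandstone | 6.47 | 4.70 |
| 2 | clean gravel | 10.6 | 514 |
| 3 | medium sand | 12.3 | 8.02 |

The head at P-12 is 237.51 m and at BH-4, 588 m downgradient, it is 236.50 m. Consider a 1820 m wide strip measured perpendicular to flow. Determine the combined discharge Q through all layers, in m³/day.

Flow is parallel to layering, so each bed carries its own Darcy discharge and the transmissivities add.
Σ(K_i·b_i) = 4.70×6.47 + 514×10.6 + 8.02×12.3 = 5577 m²/day.
Hydraulic gradient i = (237.51 − 236.50) / 588 = 1.01 / 588 = 0.001718.
Q = Σ(K_i·b_i) · W · i = 5577 × 1820 × 0.001718 = 17436 m³/day.

17400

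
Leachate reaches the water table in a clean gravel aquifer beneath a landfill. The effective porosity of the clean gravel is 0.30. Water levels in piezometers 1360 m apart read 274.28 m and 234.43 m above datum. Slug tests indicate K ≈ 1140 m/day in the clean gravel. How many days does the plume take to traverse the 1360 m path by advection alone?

Hydraulic gradient i = (274.28 − 234.43) / 1360 = 39.85 / 1360 = 0.02930.
Darcy flux q = K · i = 1140 × 0.02930 = 33.40 m/day.
Seepage velocity v = q / n_e = 33.40 / 0.30 = 111.3 m/day.
Travel time t = L / v = 1360 / 111.3 = 12.21 days.

12.2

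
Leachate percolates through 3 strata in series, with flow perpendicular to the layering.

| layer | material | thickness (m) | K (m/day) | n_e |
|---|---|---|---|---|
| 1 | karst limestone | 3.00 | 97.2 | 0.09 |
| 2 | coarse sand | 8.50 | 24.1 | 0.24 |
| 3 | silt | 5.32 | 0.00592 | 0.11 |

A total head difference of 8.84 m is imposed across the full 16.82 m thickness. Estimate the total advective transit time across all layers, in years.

0.806

With flow normal to the layers, continuity requires the same specific discharge q through every layer.
Σ(b_i/K_i) = 3.00/97.2 + 8.50/24.1 + 5.32/0.00592 = 899.0 d.
q = Δh / Σ(b_i/K_i) = 8.84 / 899.0 = 0.009833 m/day.
In each layer the seepage velocity is v_i = q/n_i, so the layer transit time is t_i = b_i·n_i / q:
  layer 1 (karst limestone): t_1 = 3.00 × 0.09 / 0.009833 = 27.46 d
  layer 2 (coarse sand): t_2 = 8.50 × 0.24 / 0.009833 = 207.5 d
  layer 3 (silt): t_3 = 5.32 × 0.11 / 0.009833 = 59.52 d
Total t = Σ t_i = 294.4 days = 0.8061 years.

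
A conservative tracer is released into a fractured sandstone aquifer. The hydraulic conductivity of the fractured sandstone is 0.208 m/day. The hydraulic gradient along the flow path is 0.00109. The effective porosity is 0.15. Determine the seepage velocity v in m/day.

0.00151

Hydraulic gradient i = 0.00109.
Darcy flux q = K · i = 0.2080 × 0.001090 = 0.0002267 m/day.
Seepage velocity v = q / n_e = 0.0002267 / 0.15 = 0.001511 m/day.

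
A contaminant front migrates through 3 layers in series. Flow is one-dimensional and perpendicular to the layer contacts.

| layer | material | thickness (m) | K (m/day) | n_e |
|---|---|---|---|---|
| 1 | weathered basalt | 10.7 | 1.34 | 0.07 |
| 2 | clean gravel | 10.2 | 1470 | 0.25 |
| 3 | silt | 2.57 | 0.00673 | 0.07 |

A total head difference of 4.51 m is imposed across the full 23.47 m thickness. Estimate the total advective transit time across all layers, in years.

0.823

With flow normal to the layers, continuity requires the same specific discharge q through every layer.
Σ(b_i/K_i) = 10.7/1.34 + 10.2/1470 + 2.57/0.00673 = 389.9 d.
q = Δh / Σ(b_i/K_i) = 4.51 / 389.9 = 0.01157 m/day.
In each layer the seepage velocity is v_i = q/n_i, so the layer transit time is t_i = b_i·n_i / q:
  layer 1 (weathered basalt): t_1 = 10.7 × 0.07 / 0.01157 = 64.75 d
  layer 2 (clean gravel): t_2 = 10.2 × 0.25 / 0.01157 = 220.4 d
  layer 3 (silt): t_3 = 2.57 × 0.07 / 0.01157 = 15.55 d
Total t = Σ t_i = 300.7 days = 0.8234 years.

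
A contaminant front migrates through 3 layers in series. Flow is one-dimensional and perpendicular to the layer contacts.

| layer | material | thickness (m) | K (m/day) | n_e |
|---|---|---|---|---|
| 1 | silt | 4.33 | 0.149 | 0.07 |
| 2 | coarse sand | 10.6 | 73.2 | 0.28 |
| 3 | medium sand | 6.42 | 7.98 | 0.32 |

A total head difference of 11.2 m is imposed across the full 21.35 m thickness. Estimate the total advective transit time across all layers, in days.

With flow normal to the layers, continuity requires the same specific discharge q through every layer.
Σ(b_i/K_i) = 4.33/0.149 + 10.6/73.2 + 6.42/7.98 = 30.01 d.
q = Δh / Σ(b_i/K_i) = 11.2 / 30.01 = 0.3732 m/day.
In each layer the seepage velocity is v_i = q/n_i, so the layer transit time is t_i = b_i·n_i / q:
  layer 1 (silt): t_1 = 4.33 × 0.07 / 0.3732 = 0.8121 d
  layer 2 (coarse sand): t_2 = 10.6 × 0.28 / 0.3732 = 7.953 d
  layer 3 (medium sand): t_3 = 6.42 × 0.32 / 0.3732 = 5.505 d
Total t = Σ t_i = 14.27 days.

14.3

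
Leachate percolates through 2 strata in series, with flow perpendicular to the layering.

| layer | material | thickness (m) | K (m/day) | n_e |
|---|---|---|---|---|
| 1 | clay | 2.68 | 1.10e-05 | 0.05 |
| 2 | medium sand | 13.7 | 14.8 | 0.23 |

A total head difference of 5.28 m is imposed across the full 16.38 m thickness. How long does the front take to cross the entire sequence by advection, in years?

415

With flow normal to the layers, continuity requires the same specific discharge q through every layer.
Σ(b_i/K_i) = 2.68/1.10e-05 + 13.7/14.8 = 2.436e+05 d.
q = Δh / Σ(b_i/K_i) = 5.28 / 2.436e+05 = 2.167e-05 m/day.
In each layer the seepage velocity is v_i = q/n_i, so the layer transit time is t_i = b_i·n_i / q:
  layer 1 (clay): t_1 = 2.68 × 0.05 / 2.167e-05 = 6183 d
  layer 2 (medium sand): t_2 = 13.7 × 0.23 / 2.167e-05 = 1.454e+05 d
Total t = Σ t_i = 1.516e+05 days = 415.0 years.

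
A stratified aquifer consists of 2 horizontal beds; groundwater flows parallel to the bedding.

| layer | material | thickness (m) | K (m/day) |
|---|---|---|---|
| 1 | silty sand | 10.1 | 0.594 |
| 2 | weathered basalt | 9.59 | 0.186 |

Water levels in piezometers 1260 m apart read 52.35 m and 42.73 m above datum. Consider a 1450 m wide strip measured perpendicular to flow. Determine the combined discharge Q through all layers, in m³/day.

Flow is parallel to layering, so each bed carries its own Darcy discharge and the transmissivities add.
Σ(K_i·b_i) = 0.594×10.1 + 0.186×9.59 = 7.783 m²/day.
Hydraulic gradient i = (52.35 − 42.73) / 1260 = 9.62 / 1260 = 0.007635.
Q = Σ(K_i·b_i) · W · i = 7.783 × 1450 × 0.007635 = 86.16 m³/day.

86.2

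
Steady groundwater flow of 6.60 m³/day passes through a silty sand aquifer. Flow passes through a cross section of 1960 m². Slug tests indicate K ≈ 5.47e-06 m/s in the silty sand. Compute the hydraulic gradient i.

0.00713

Convert K: 5.47e-06 m/s × 86400 = 0.4726 m/day.
From Q = K·A·i, i = Q / (K·A) = 6.60 / (0.4726 × 1960) = 0.007125.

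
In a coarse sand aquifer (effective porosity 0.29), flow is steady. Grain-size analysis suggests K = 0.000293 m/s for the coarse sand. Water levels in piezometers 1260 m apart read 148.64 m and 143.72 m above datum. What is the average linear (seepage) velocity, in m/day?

Convert K: 0.000293 m/s × 86400 = 25.32 m/day.
Hydraulic gradient i = (148.64 − 143.72) / 1260 = 4.92 / 1260 = 0.003905.
Darcy flux q = K · i = 25.32 × 0.003905 = 0.09885 m/day.
Seepage velocity v = q / n_e = 0.09885 / 0.29 = 0.3409 m/day.

0.341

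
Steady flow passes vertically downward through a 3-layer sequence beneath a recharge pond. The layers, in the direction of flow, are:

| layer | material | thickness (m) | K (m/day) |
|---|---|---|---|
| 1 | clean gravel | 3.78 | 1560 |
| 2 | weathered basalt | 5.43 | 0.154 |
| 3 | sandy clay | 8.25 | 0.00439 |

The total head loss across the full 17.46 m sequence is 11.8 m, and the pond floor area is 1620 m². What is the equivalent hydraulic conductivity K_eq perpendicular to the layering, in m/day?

0.00912

Flow is perpendicular to layering, so the layers act in series and the equivalent K is the thickness-weighted harmonic mean.
Total thickness L = 3.78 + 5.43 + 8.25 = 17.46 m.
Σ(b_i/K_i) = 3.78/1560 + 5.43/0.154 + 8.25/0.00439 = 1915 d.
K_eq = L / Σ(b_i/K_i) = 17.46 / 1915 = 0.009120 m/day.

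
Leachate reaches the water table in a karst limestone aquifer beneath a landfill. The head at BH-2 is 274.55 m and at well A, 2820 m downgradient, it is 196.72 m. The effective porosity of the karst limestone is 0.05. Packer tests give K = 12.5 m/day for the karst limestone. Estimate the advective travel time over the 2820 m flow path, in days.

Hydraulic gradient i = (274.55 − 196.72) / 2820 = 77.83 / 2820 = 0.02760.
Darcy flux q = K · i = 12.50 × 0.02760 = 0.3450 m/day.
Seepage velocity v = q / n_e = 0.3450 / 0.05 = 6.900 m/day.
Travel time t = L / v = 2820 / 6.900 = 408.7 days.

409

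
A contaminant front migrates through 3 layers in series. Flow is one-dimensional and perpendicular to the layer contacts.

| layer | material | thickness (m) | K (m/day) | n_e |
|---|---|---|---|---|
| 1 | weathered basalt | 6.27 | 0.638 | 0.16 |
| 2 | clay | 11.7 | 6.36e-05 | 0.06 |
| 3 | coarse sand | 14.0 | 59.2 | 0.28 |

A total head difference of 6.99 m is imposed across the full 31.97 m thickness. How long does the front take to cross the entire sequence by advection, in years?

With flow normal to the layers, continuity requires the same specific discharge q through every layer.
Σ(b_i/K_i) = 6.27/0.638 + 11.7/6.36e-05 + 14.0/59.2 = 1.840e+05 d.
q = Δh / Σ(b_i/K_i) = 6.99 / 1.840e+05 = 3.799e-05 m/day.
In each layer the seepage velocity is v_i = q/n_i, so the layer transit time is t_i = b_i·n_i / q:
  layer 1 (weathered basalt): t_1 = 6.27 × 0.16 / 3.799e-05 = 26404 d
  layer 2 (clay): t_2 = 11.7 × 0.06 / 3.799e-05 = 18476 d
  layer 3 (coarse sand): t_3 = 14.0 × 0.28 / 3.799e-05 = 1.032e+05 d
Total t = Σ t_i = 1.481e+05 days = 405.3 years.

405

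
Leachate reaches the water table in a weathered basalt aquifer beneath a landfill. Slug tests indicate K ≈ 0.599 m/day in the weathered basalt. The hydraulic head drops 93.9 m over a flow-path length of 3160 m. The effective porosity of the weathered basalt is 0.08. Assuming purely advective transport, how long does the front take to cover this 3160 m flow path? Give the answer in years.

38.9

Hydraulic gradient i = Δh / L = 93.9 / 3160 = 0.02972.
Darcy flux q = K · i = 0.5990 × 0.02972 = 0.01780 m/day.
Seepage velocity v = q / n_e = 0.01780 / 0.08 = 0.2225 m/day.
Travel time t = L / v = 3160 / 0.2225 = 14203 days = 38.88 years.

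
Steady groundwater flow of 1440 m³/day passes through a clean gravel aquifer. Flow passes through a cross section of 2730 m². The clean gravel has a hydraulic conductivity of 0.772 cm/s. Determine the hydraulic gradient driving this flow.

Convert K: 0.772 cm/s × 864 = 667.0 m/day.
From Q = K·A·i, i = Q / (K·A) = 1440 / (667.0 × 2730) = 0.0007908.

0.000791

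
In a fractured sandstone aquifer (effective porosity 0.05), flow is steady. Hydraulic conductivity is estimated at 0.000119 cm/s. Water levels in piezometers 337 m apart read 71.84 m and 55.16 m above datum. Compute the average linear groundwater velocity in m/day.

Convert K: 0.000119 cm/s × 864 = 0.1028 m/day.
Hydraulic gradient i = (71.84 − 55.16) / 337 = 16.68 / 337 = 0.04950.
Darcy flux q = K · i = 0.1028 × 0.04950 = 0.005089 m/day.
Seepage velocity v = q / n_e = 0.005089 / 0.05 = 0.1018 m/day.

0.102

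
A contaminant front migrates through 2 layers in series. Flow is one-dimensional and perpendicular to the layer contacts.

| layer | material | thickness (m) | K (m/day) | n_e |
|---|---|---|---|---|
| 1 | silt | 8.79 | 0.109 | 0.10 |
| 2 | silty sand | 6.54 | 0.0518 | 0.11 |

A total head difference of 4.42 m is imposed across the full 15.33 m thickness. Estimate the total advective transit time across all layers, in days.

74.8

With flow normal to the layers, continuity requires the same specific discharge q through every layer.
Σ(b_i/K_i) = 8.79/0.109 + 6.54/0.0518 = 206.9 d.
q = Δh / Σ(b_i/K_i) = 4.42 / 206.9 = 0.02136 m/day.
In each layer the seepage velocity is v_i = q/n_i, so the layer transit time is t_i = b_i·n_i / q:
  layer 1 (silt): t_1 = 8.79 × 0.10 / 0.02136 = 41.15 d
  layer 2 (silty sand): t_2 = 6.54 × 0.11 / 0.02136 = 33.67 d
Total t = Σ t_i = 74.82 days.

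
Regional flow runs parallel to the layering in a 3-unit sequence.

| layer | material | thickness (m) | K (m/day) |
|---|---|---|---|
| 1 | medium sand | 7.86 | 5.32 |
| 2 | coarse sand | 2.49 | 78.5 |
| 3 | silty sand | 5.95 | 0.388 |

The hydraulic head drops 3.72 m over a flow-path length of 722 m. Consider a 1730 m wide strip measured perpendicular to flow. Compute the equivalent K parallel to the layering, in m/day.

Flow is parallel to layering, so each bed carries its own Darcy discharge and the transmissivities add.
Σ(K_i·b_i) = 5.32×7.86 + 78.5×2.49 + 0.388×5.95 = 239.6 m²/day.
Total thickness b = 16.30 m, so K_eq = Σ(K_i·b_i)/b = 14.70 m/day.

14.7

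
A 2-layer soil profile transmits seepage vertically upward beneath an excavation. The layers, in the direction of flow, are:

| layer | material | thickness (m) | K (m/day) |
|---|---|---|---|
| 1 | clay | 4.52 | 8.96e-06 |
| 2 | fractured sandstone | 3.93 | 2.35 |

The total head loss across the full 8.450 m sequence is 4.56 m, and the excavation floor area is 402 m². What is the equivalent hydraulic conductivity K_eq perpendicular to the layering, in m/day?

Flow is perpendicular to layering, so the layers act in series and the equivalent K is the thickness-weighted harmonic mean.
Total thickness L = 4.52 + 3.93 = 8.450 m.
Σ(b_i/K_i) = 4.52/8.96e-06 + 3.93/2.35 = 5.045e+05 d.
K_eq = L / Σ(b_i/K_i) = 8.450 / 5.045e+05 = 1.675e-05 m/day.

1.68e-05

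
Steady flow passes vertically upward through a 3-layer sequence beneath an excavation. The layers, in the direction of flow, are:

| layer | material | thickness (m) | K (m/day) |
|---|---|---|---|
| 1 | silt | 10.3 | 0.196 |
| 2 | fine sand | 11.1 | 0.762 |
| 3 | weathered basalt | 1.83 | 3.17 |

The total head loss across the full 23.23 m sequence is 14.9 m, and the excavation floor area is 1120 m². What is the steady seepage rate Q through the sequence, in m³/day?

247

Flow is perpendicular to layering, so the layers act in series and the equivalent K is the thickness-weighted harmonic mean.
Total thickness L = 10.3 + 11.1 + 1.83 = 23.23 m.
Σ(b_i/K_i) = 10.3/0.196 + 11.1/0.762 + 1.83/3.17 = 67.70 d.
K_eq = L / Σ(b_i/K_i) = 23.23 / 67.70 = 0.3432 m/day.
Q = K_eq · A · (Δh/L) = 0.3432 × 1120 × (14.9/23.23) = 246.5 m³/day.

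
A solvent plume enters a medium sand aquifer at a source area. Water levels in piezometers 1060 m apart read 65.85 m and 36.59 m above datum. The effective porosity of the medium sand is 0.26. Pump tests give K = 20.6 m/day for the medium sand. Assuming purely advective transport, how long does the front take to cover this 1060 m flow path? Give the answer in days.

Hydraulic gradient i = (65.85 − 36.59) / 1060 = 29.26 / 1060 = 0.02760.
Darcy flux q = K · i = 20.60 × 0.02760 = 0.5686 m/day.
Seepage velocity v = q / n_e = 0.5686 / 0.26 = 2.187 m/day.
Travel time t = L / v = 1060 / 2.187 = 484.7 days.

485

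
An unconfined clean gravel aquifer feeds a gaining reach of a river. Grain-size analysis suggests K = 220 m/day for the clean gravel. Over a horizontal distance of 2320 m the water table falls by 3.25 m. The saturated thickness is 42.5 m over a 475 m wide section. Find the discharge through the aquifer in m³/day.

6220

Cross-sectional area A = 475 × 42.5 = 20188 m².
Hydraulic gradient i = Δh / L = 3.25 / 2320 = 0.001401.
Darcy's law: Q = K · A · i = 220.0 × 20188 × 0.001401 = 6222 m³/day.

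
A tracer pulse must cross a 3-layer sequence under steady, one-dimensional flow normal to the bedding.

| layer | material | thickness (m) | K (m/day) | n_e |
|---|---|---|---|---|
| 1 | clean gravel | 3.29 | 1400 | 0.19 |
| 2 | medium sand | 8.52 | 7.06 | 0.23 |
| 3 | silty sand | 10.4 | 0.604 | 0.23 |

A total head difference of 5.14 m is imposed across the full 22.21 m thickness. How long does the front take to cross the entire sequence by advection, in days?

17.8

With flow normal to the layers, continuity requires the same specific discharge q through every layer.
Σ(b_i/K_i) = 3.29/1400 + 8.52/7.06 + 10.4/0.604 = 18.43 d.
q = Δh / Σ(b_i/K_i) = 5.14 / 18.43 = 0.2789 m/day.
In each layer the seepage velocity is v_i = q/n_i, so the layer transit time is t_i = b_i·n_i / q:
  layer 1 (clean gravel): t_1 = 3.29 × 0.19 / 0.2789 = 2.241 d
  layer 2 (medium sand): t_2 = 8.52 × 0.23 / 0.2789 = 7.025 d
  layer 3 (silty sand): t_3 = 10.4 × 0.23 / 0.2789 = 8.576 d
Total t = Σ t_i = 17.84 days.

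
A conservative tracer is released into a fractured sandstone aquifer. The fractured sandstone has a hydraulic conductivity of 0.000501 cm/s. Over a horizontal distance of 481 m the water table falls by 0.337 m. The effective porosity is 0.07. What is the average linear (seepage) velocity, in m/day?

0.00433

Convert K: 0.000501 cm/s × 864 = 0.4329 m/day.
Hydraulic gradient i = Δh / L = 0.337 / 481 = 0.0007006.
Darcy flux q = K · i = 0.4329 × 0.0007006 = 0.0003033 m/day.
Seepage velocity v = q / n_e = 0.0003033 / 0.07 = 0.004332 m/day.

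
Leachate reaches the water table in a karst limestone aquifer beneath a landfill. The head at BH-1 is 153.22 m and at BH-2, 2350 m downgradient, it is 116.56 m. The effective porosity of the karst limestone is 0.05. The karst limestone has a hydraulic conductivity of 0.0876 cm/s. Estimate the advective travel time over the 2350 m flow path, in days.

99.5

Convert K: 0.0876 cm/s × 864 = 75.69 m/day.
Hydraulic gradient i = (153.22 − 116.56) / 2350 = 36.66 / 2350 = 0.01560.
Darcy flux q = K · i = 75.69 × 0.01560 = 1.181 m/day.
Seepage velocity v = q / n_e = 1.181 / 0.05 = 23.61 m/day.
Travel time t = L / v = 2350 / 23.61 = 99.52 days.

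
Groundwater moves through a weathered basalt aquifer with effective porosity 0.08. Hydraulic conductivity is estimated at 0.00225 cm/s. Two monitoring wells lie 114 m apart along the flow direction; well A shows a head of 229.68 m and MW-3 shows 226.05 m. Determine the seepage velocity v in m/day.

Convert K: 0.00225 cm/s × 864 = 1.944 m/day.
Hydraulic gradient i = (229.68 − 226.05) / 114 = 3.63 / 114 = 0.03184.
Darcy flux q = K · i = 1.944 × 0.03184 = 0.06190 m/day.
Seepage velocity v = q / n_e = 0.06190 / 0.08 = 0.7738 m/day.

0.774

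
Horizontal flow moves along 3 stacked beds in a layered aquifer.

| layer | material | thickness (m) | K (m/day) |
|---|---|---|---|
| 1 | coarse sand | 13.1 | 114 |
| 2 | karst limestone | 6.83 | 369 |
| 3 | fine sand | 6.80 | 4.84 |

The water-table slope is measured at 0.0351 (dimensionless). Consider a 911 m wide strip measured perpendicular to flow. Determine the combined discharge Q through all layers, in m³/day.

129000

Flow is parallel to layering, so each bed carries its own Darcy discharge and the transmissivities add.
Σ(K_i·b_i) = 114×13.1 + 369×6.83 + 4.84×6.80 = 4047 m²/day.
Hydraulic gradient i = 0.0351.
Q = Σ(K_i·b_i) · W · i = 4047 × 911 × 0.03510 = 1.294e+05 m³/day.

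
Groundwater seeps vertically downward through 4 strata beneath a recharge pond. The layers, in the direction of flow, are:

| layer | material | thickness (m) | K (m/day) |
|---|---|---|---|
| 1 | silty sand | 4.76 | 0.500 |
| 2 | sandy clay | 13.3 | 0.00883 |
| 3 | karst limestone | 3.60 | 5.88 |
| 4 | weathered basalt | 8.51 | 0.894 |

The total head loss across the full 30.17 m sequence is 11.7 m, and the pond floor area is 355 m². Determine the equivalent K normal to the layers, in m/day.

Flow is perpendicular to layering, so the layers act in series and the equivalent K is the thickness-weighted harmonic mean.
Total thickness L = 4.76 + 13.3 + 3.60 + 8.51 = 30.17 m.
Σ(b_i/K_i) = 4.76/0.500 + 13.3/0.00883 + 3.60/5.88 + 8.51/0.894 = 1526 d.
K_eq = L / Σ(b_i/K_i) = 30.17 / 1526 = 0.01977 m/day.

0.0198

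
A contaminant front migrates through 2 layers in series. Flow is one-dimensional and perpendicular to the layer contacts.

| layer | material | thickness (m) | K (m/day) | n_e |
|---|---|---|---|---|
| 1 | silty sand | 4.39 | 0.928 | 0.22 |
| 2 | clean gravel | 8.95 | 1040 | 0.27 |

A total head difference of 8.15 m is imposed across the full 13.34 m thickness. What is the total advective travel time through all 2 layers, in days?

With flow normal to the layers, continuity requires the same specific discharge q through every layer.
Σ(b_i/K_i) = 4.39/0.928 + 8.95/1040 = 4.739 d.
q = Δh / Σ(b_i/K_i) = 8.15 / 4.739 = 1.720 m/day.
In each layer the seepage velocity is v_i = q/n_i, so the layer transit time is t_i = b_i·n_i / q:
  layer 1 (silty sand): t_1 = 4.39 × 0.22 / 1.720 = 0.5616 d
  layer 2 (clean gravel): t_2 = 8.95 × 0.27 / 1.720 = 1.405 d
Total t = Σ t_i = 1.967 days.

1.97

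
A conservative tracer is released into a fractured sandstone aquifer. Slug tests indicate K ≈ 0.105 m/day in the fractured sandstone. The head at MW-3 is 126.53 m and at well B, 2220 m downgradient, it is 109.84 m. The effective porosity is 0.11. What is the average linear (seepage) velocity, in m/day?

Hydraulic gradient i = (126.53 − 109.84) / 2220 = 16.69 / 2220 = 0.007518.
Darcy flux q = K · i = 0.1050 × 0.007518 = 0.0007894 m/day.
Seepage velocity v = q / n_e = 0.0007894 / 0.11 = 0.007176 m/day.

0.00718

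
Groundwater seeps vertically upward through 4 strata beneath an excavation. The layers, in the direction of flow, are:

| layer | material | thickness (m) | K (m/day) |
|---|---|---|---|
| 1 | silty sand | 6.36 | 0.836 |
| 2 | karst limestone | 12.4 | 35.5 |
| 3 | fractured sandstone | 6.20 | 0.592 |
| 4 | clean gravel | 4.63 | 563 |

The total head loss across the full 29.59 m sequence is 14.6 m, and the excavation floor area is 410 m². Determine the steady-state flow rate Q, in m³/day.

325

Flow is perpendicular to layering, so the layers act in series and the equivalent K is the thickness-weighted harmonic mean.
Total thickness L = 6.36 + 12.4 + 6.20 + 4.63 = 29.59 m.
Σ(b_i/K_i) = 6.36/0.836 + 12.4/35.5 + 6.20/0.592 + 4.63/563 = 18.44 d.
K_eq = L / Σ(b_i/K_i) = 29.59 / 18.44 = 1.605 m/day.
Q = K_eq · A · (Δh/L) = 1.605 × 410 × (14.6/29.59) = 324.7 m³/day.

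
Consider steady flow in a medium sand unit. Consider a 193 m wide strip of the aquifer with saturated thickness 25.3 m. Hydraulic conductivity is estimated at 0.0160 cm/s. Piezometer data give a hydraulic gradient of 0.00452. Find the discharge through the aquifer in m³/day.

305

Convert K: 0.0160 cm/s × 864 = 13.82 m/day.
Cross-sectional area A = 193 × 25.3 = 4883 m².
Hydraulic gradient i = 0.00452.
Darcy's law: Q = K · A · i = 13.82 × 4883 × 0.004520 = 305.1 m³/day.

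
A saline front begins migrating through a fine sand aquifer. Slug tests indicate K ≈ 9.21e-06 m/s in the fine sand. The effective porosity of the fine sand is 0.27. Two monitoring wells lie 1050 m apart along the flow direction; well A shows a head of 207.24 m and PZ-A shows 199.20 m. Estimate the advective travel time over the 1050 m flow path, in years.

Convert K: 9.21e-06 m/s × 86400 = 0.7957 m/day.
Hydraulic gradient i = (207.24 − 199.20) / 1050 = 8.04 / 1050 = 0.007657.
Darcy flux q = K · i = 0.7957 × 0.007657 = 0.006093 m/day.
Seepage velocity v = q / n_e = 0.006093 / 0.27 = 0.02257 m/day.
Travel time t = L / v = 1050 / 0.02257 = 46528 days = 127.4 years.

127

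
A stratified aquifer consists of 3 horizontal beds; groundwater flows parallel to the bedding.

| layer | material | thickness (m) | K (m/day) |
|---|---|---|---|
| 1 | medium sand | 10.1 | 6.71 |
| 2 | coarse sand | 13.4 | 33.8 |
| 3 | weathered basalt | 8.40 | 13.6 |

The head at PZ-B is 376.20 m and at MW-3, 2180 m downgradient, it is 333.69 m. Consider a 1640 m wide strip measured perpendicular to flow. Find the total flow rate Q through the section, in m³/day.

20300

Flow is parallel to layering, so each bed carries its own Darcy discharge and the transmissivities add.
Σ(K_i·b_i) = 6.71×10.1 + 33.8×13.4 + 13.6×8.40 = 634.9 m²/day.
Hydraulic gradient i = (376.20 − 333.69) / 2180 = 42.51 / 2180 = 0.01950.
Q = Σ(K_i·b_i) · W · i = 634.9 × 1640 × 0.01950 = 20305 m³/day.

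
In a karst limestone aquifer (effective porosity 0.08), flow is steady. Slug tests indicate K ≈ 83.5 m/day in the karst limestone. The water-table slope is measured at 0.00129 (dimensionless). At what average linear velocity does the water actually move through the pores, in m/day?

Hydraulic gradient i = 0.00129.
Darcy flux q = K · i = 83.50 × 0.001290 = 0.1077 m/day.
Seepage velocity v = q / n_e = 0.1077 / 0.08 = 1.346 m/day.

1.35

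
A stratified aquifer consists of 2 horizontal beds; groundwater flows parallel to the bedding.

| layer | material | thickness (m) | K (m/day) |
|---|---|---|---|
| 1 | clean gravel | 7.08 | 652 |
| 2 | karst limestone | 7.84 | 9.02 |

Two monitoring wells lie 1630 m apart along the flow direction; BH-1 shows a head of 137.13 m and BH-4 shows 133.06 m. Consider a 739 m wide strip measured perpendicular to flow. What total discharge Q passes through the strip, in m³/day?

Flow is parallel to layering, so each bed carries its own Darcy discharge and the transmissivities add.
Σ(K_i·b_i) = 652×7.08 + 9.02×7.84 = 4687 m²/day.
Hydraulic gradient i = (137.13 − 133.06) / 1630 = 4.07 / 1630 = 0.002497.
Q = Σ(K_i·b_i) · W · i = 4687 × 739 × 0.002497 = 8648 m³/day.

8650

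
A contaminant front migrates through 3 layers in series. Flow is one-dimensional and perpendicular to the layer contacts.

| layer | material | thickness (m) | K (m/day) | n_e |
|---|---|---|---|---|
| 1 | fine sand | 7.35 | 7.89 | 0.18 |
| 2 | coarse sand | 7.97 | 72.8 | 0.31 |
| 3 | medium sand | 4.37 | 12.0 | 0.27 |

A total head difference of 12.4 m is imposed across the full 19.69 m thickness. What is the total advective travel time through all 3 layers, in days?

With flow normal to the layers, continuity requires the same specific discharge q through every layer.
Σ(b_i/K_i) = 7.35/7.89 + 7.97/72.8 + 4.37/12.0 = 1.405 d.
q = Δh / Σ(b_i/K_i) = 12.4 / 1.405 = 8.824 m/day.
In each layer the seepage velocity is v_i = q/n_i, so the layer transit time is t_i = b_i·n_i / q:
  layer 1 (fine sand): t_1 = 7.35 × 0.18 / 8.824 = 0.1499 d
  layer 2 (coarse sand): t_2 = 7.97 × 0.31 / 8.824 = 0.2800 d
  layer 3 (medium sand): t_3 = 4.37 × 0.27 / 8.824 = 0.1337 d
Total t = Σ t_i = 0.5636 days.

0.564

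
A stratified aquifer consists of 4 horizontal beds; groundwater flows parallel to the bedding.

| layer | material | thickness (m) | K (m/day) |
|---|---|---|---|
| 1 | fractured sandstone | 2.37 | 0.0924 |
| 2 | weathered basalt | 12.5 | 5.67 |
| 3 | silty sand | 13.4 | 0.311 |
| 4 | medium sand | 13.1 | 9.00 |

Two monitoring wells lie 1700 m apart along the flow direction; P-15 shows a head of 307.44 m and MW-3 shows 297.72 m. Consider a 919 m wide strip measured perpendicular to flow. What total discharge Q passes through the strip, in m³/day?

1010

Flow is parallel to layering, so each bed carries its own Darcy discharge and the transmissivities add.
Σ(K_i·b_i) = 0.0924×2.37 + 5.67×12.5 + 0.311×13.4 + 9.00×13.1 = 193.2 m²/day.
Hydraulic gradient i = (307.44 − 297.72) / 1700 = 9.72 / 1700 = 0.005718.
Q = Σ(K_i·b_i) · W · i = 193.2 × 919 × 0.005718 = 1015 m³/day.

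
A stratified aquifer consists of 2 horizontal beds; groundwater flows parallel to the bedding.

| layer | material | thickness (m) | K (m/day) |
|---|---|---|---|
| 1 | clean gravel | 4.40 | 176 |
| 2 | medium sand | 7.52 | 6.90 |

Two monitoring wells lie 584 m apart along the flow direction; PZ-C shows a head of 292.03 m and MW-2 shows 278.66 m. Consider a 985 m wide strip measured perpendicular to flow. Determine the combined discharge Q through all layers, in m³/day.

18600

Flow is parallel to layering, so each bed carries its own Darcy discharge and the transmissivities add.
Σ(K_i·b_i) = 176×4.40 + 6.90×7.52 = 826.3 m²/day.
Hydraulic gradient i = (292.03 − 278.66) / 584 = 13.37 / 584 = 0.02289.
Q = Σ(K_i·b_i) · W · i = 826.3 × 985 × 0.02289 = 18633 m³/day.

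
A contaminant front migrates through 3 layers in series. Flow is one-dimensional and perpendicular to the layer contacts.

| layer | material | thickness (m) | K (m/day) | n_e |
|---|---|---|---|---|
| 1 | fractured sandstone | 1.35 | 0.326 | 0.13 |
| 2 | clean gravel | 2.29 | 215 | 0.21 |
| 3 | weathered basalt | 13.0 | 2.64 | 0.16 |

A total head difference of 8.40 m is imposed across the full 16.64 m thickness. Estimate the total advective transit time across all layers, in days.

2.96

With flow normal to the layers, continuity requires the same specific discharge q through every layer.
Σ(b_i/K_i) = 1.35/0.326 + 2.29/215 + 13.0/2.64 = 9.076 d.
q = Δh / Σ(b_i/K_i) = 8.40 / 9.076 = 0.9255 m/day.
In each layer the seepage velocity is v_i = q/n_i, so the layer transit time is t_i = b_i·n_i / q:
  layer 1 (fractured sandstone): t_1 = 1.35 × 0.13 / 0.9255 = 0.1896 d
  layer 2 (clean gravel): t_2 = 2.29 × 0.21 / 0.9255 = 0.5196 d
  layer 3 (weathered basalt): t_3 = 13.0 × 0.16 / 0.9255 = 2.247 d
Total t = Σ t_i = 2.957 days.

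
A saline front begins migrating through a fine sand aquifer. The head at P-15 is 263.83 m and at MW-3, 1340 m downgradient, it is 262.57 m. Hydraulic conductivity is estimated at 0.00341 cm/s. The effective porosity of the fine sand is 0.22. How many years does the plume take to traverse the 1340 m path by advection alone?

Convert K: 0.00341 cm/s × 864 = 2.946 m/day.
Hydraulic gradient i = (263.83 − 262.57) / 1340 = 1.26 / 1340 = 0.0009403.
Darcy flux q = K · i = 2.946 × 0.0009403 = 0.002770 m/day.
Seepage velocity v = q / n_e = 0.002770 / 0.22 = 0.01259 m/day.
Travel time t = L / v = 1340 / 0.01259 = 1.064e+05 days = 291.3 years.

291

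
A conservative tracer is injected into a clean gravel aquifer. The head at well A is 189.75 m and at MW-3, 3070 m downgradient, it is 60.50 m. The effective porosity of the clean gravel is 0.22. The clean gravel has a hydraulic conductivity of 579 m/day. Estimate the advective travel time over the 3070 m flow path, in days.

Hydraulic gradient i = (189.75 − 60.50) / 3070 = 129.25 / 3070 = 0.04210.
Darcy flux q = K · i = 579.0 × 0.04210 = 24.38 m/day.
Seepage velocity v = q / n_e = 24.38 / 0.22 = 110.8 m/day.
Travel time t = L / v = 3070 / 110.8 = 27.71 days.

27.7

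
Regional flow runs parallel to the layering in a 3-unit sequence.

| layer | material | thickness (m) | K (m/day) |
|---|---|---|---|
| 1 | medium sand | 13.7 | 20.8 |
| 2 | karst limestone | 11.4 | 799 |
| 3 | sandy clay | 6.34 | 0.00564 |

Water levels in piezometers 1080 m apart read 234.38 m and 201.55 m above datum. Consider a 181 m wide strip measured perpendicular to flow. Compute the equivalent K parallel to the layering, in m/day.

Flow is parallel to layering, so each bed carries its own Darcy discharge and the transmissivities add.
Σ(K_i·b_i) = 20.8×13.7 + 799×11.4 + 0.00564×6.34 = 9394 m²/day.
Total thickness b = 31.44 m, so K_eq = Σ(K_i·b_i)/b = 298.8 m/day.

299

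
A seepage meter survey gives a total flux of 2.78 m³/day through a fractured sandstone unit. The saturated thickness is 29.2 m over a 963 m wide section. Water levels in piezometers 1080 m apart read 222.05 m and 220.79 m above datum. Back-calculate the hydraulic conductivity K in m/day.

Cross-sectional area A = 963 × 29.2 = 28120 m².
Hydraulic gradient i = (222.05 − 220.79) / 1080 = 1.26 / 1080 = 0.001167.
From Q = K·A·i, K = Q / (A·i) = 2.78 / (28120 × 0.001167) = 0.08474 m/day.

0.0847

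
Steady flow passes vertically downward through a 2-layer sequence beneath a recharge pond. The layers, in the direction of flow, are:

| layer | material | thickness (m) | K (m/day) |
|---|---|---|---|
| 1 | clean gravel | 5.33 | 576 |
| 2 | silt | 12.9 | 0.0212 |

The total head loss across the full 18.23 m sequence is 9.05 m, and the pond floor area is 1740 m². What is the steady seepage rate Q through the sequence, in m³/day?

Flow is perpendicular to layering, so the layers act in series and the equivalent K is the thickness-weighted harmonic mean.
Total thickness L = 5.33 + 12.9 = 18.23 m.
Σ(b_i/K_i) = 5.33/576 + 12.9/0.0212 = 608.5 d.
K_eq = L / Σ(b_i/K_i) = 18.23 / 608.5 = 0.02996 m/day.
Q = K_eq · A · (Δh/L) = 0.02996 × 1740 × (9.05/18.23) = 25.88 m³/day.

25.9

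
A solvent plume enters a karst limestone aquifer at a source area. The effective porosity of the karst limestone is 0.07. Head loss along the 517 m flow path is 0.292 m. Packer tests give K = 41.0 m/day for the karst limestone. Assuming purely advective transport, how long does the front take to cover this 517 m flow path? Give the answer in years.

4.28

Hydraulic gradient i = Δh / L = 0.292 / 517 = 0.0005648.
Darcy flux q = K · i = 41.00 × 0.0005648 = 0.02316 m/day.
Seepage velocity v = q / n_e = 0.02316 / 0.07 = 0.3308 m/day.
Travel time t = L / v = 517 / 0.3308 = 1563 days = 4.279 years.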